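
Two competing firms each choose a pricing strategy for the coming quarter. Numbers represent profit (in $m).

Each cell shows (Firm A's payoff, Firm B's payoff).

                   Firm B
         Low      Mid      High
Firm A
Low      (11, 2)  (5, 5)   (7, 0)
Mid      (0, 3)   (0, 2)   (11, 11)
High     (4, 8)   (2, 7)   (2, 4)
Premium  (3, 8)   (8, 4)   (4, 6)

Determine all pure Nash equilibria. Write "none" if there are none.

For each strategy profile, look for a profitable unilateral deviation.
(Low, Low): Firm B can switch to Mid (2 → 5). Not NE.
(Low, Mid): Firm A can switch to Premium (5 → 8). Not NE.
(Low, High): Firm A can switch to Mid (7 → 11). Not NE.
(Mid, Low): Firm A can switch to Low (0 → 11). Not NE.
(Mid, Mid): Firm A can switch to Low (0 → 5). Not NE.
(Mid, High): Firm A gets 11, best alternative 7; Firm B gets 11, best alternative 3. No profitable deviation — NE.
(High, Low): Firm A can switch to Low (4 → 11). Not NE.
(High, Mid): Firm A can switch to Low (2 → 5). Not NE.
(High, High): Firm A can switch to Low (2 → 7). Not NE.
(The remaining 3 profiles each have a profitable deviation by the same check.)

Pure NE: (Mid, High)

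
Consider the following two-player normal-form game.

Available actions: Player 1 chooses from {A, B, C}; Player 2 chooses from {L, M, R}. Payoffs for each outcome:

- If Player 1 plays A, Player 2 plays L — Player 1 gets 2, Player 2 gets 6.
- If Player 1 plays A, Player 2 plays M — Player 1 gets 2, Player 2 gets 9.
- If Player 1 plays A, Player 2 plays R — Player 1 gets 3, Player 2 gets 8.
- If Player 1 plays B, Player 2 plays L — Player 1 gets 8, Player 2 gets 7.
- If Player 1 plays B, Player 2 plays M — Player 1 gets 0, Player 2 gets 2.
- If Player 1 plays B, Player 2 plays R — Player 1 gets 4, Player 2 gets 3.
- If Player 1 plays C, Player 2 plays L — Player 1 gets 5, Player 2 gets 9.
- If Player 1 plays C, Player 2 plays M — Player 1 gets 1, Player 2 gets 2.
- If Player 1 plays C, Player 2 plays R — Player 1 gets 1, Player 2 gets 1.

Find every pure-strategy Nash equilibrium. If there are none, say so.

The pure Nash equilibria are (A, M); (B, L).

(A, L): Player 1 can switch to B (2 → 8). Not NE.
(A, M): Player 1 gets 2, best alternative 1; Player 2 gets 9, best alternative 8. No profitable deviation — NE.
(A, R): Player 1 can switch to B (3 → 4). Not NE.
(B, L): Player 1 gets 8, best alternative 5; Player 2 gets 7, best alternative 3. No profitable deviation — NE.
(B, M): Player 1 can switch to A (0 → 2). Not NE.
(B, R): Player 2 can switch to L (3 → 7). Not NE.
(C, L): Player 1 can switch to B (5 → 8). Not NE.
(C, M): Player 1 can switch to A (1 → 2). Not NE.
(C, R): Player 1 can switch to A (1 → 3). Not NE.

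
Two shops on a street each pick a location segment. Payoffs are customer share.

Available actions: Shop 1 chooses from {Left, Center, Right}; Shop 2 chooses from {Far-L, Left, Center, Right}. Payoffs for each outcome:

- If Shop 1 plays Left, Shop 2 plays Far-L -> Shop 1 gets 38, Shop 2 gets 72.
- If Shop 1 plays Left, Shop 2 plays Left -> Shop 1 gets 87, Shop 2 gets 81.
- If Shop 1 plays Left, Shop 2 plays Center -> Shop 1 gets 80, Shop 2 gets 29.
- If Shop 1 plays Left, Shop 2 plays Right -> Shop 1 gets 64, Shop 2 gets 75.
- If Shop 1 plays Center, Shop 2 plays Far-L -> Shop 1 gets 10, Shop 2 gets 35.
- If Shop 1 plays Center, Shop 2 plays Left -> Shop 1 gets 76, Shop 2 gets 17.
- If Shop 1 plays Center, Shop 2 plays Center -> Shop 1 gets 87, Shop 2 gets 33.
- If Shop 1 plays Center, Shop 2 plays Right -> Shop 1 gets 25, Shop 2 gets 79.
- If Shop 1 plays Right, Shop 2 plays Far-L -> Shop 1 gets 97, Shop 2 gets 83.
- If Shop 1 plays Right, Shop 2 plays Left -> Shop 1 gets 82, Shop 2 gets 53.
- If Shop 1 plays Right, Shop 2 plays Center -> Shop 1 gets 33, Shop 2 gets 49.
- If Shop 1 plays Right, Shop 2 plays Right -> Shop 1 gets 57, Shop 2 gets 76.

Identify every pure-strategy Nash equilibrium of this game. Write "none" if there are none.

Shop 1 against Far-L: payoffs 38, 10, 97 → best response Right.
Shop 1 against Left: payoffs 87, 76, 82 → best response Left.
Shop 1 against Center: payoffs 80, 87, 33 → best response Center.
Shop 1 against Right: payoffs 64, 25, 57 → best response Left.
Shop 2 against Left: payoffs 72, 81, 29, 75 → best response Left.
Shop 2 against Center: payoffs 35, 17, 33, 79 → best response Right.
Shop 2 against Right: payoffs 83, 53, 49, 76 → best response Far-L.
Mutual best responses: (Left, Left); (Right, Far-L).

(Left, Left), (Right, Far-L)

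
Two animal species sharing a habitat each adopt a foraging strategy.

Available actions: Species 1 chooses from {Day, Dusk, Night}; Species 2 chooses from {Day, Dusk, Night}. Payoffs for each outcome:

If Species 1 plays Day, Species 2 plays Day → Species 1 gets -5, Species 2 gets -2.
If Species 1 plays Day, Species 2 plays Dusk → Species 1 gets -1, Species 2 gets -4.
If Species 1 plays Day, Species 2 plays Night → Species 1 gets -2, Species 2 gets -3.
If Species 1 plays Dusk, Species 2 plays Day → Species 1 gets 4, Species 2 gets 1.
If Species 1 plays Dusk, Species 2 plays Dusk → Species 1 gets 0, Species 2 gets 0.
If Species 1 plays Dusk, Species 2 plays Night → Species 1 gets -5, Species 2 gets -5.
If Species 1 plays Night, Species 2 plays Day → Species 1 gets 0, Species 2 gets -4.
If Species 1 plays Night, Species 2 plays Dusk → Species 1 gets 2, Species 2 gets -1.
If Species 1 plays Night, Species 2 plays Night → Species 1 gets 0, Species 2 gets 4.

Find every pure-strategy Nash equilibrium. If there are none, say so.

Pure-strategy Nash equilibria: (Dusk, Day) and (Night, Night)

(Day, Day): Species 1 can switch to Dusk (-5 → 4). Not NE.
(Day, Dusk): Species 1 can switch to Dusk (-1 → 0). Not NE.
(Day, Night): Species 1 can switch to Night (-2 → 0). Not NE.
(Dusk, Day): Species 1 gets 4, best alternative 0; Species 2 gets 1, best alternative 0. No profitable deviation — NE.
(Dusk, Dusk): Species 1 can switch to Night (0 → 2). Not NE.
(Dusk, Night): Species 1 can switch to Day (-5 → -2). Not NE.
(Night, Day): Species 1 can switch to Dusk (0 → 4). Not NE.
(Night, Dusk): Species 2 can switch to Night (-1 → 4). Not NE.
(Night, Night): Species 1 gets 0, best alternative -2; Species 2 gets 4, best alternative -1. No profitable deviation — NE.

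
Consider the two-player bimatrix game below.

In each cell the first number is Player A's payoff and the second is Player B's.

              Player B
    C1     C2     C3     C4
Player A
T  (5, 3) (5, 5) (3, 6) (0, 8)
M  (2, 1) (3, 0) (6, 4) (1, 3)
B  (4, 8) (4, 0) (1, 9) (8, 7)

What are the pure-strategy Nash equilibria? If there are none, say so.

Player A against C1: payoffs 5, 2, 4 → best response T.
Player A against C2: payoffs 5, 3, 4 → best response T.
Player A against C3: payoffs 3, 6, 1 → best response M.
Player A against C4: payoffs 0, 1, 8 → best response B.
Player B against T: payoffs 3, 5, 6, 8 → best response C4.
Player B against M: payoffs 1, 0, 4, 3 → best response C3.
Player B against B: payoffs 8, 0, 9, 7 → best response C3.
Mutual best responses: (M, C3).

(M, C3)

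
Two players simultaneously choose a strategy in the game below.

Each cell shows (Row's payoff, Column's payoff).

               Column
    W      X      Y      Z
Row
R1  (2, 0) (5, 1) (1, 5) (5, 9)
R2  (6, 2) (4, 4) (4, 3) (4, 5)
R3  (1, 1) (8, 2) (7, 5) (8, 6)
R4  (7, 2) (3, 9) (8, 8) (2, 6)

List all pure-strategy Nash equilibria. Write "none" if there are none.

(R3, Z)

(R1, W): Row can switch to R2 (2 → 6). Not NE.
(R1, X): Row can switch to R3 (5 → 8). Not NE.
(R1, Y): Row can switch to R2 (1 → 4). Not NE.
(R1, Z): Row can switch to R3 (5 → 8). Not NE.
(R2, W): Row can switch to R4 (6 → 7). Not NE.
(R2, X): Row can switch to R1 (4 → 5). Not NE.
(R3, Z): Row gets 8, best alternative 5; Column gets 6, best alternative 5. No profitable deviation — NE.
(The remaining 9 profiles each have a profitable deviation by the same check.)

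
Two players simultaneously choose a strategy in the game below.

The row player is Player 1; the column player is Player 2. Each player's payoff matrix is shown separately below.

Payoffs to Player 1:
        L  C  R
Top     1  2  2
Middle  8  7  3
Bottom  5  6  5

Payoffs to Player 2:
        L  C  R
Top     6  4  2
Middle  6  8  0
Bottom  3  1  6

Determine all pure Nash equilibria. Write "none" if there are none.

For each player, find the best response to each opponent profile; mutual best responses are the pure NE.
Player 1 against L: payoffs 1, 8, 5 → best response Middle.
Player 1 against C: payoffs 2, 7, 6 → best response Middle.
Player 1 against R: payoffs 2, 3, 5 → best response Bottom.
Player 2 against Top: payoffs 6, 4, 2 → best response L.
Player 2 against Middle: payoffs 6, 8, 0 → best response C.
Player 2 against Bottom: payoffs 3, 1, 6 → best response R.
Mutual best responses: (Middle, C); (Bottom, R).

Pure-strategy Nash equilibria: (Middle, C); (Bottom, R)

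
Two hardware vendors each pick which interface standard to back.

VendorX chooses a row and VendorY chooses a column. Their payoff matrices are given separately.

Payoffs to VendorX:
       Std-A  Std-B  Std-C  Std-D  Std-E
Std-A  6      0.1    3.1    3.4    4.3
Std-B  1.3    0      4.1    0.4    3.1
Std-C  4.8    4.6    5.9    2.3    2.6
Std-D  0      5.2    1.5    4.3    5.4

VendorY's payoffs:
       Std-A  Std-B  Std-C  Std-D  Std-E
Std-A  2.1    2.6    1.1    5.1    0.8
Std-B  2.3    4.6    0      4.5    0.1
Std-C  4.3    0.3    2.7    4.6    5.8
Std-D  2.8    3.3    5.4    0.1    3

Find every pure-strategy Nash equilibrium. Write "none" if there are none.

No pure-strategy Nash equilibrium.

(Std-A, Std-A): VendorY can switch to Std-B (2.1 → 2.6). Not NE.
(Std-A, Std-B): VendorX can switch to Std-C (0.1 → 4.6). Not NE.
(Std-A, Std-C): VendorX can switch to Std-B (3.1 → 4.1). Not NE.
(Std-A, Std-D): VendorX can switch to Std-D (3.4 → 4.3). Not NE.
(Std-A, Std-E): VendorX can switch to Std-D (4.3 → 5.4). Not NE.
(Std-B, Std-A): VendorX can switch to Std-A (1.3 → 6). Not NE.
(Std-B, Std-B): VendorX can switch to Std-A (0 → 0.1). Not NE.
(Std-B, Std-C): VendorX can switch to Std-C (4.1 → 5.9). Not NE.
(Std-B, Std-D): VendorX can switch to Std-A (0.4 → 3.4). Not NE.
(Std-B, Std-E): VendorX can switch to Std-A (3.1 → 4.3). Not NE.
(The remaining 10 profiles each have a profitable deviation by the same check.)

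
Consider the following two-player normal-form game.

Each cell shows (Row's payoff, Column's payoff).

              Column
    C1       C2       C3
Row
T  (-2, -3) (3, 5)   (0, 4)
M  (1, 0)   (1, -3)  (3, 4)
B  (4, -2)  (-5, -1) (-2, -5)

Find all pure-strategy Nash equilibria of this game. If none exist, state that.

(T, C1): Row can switch to M (-2 → 1). Not NE.
(T, C2): Row gets 3, best alternative 1; Column gets 5, best alternative 4. No profitable deviation — NE.
(T, C3): Row can switch to M (0 → 3). Not NE.
(M, C1): Row can switch to B (1 → 4). Not NE.
(M, C2): Row can switch to T (1 → 3). Not NE.
(M, C3): Row gets 3, best alternative 0; Column gets 4, best alternative 0. No profitable deviation — NE.
(B, C1): Column can switch to C2 (-2 → -1). Not NE.
(B, C2): Row can switch to T (-5 → 3). Not NE.
(B, C3): Row can switch to T (-2 → 0). Not NE.

Pure-strategy Nash equilibria: (T, C2), (M, C3)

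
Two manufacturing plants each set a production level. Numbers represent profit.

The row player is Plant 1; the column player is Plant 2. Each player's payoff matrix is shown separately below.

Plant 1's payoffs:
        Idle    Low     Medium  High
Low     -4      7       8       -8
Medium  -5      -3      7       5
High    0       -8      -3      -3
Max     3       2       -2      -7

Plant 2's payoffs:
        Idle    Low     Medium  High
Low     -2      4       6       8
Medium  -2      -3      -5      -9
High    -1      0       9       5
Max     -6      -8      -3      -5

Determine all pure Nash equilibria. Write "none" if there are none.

Plant 1 against Idle: payoffs -4, -5, 0, 3 → best response Max.
Plant 1 against Low: payoffs 7, -3, -8, 2 → best response Low.
Plant 1 against Medium: payoffs 8, 7, -3, -2 → best response Low.
Plant 1 against High: payoffs -8, 5, -3, -7 → best response Medium.
Plant 2 against Low: payoffs -2, 4, 6, 8 → best response High.
Plant 2 against Medium: payoffs -2, -3, -5, -9 → best response Idle.
Plant 2 against High: payoffs -1, 0, 9, 5 → best response Medium.
Plant 2 against Max: payoffs -6, -8, -3, -5 → best response Medium.
No profile is a mutual best response for all players.

No pure-strategy Nash equilibrium.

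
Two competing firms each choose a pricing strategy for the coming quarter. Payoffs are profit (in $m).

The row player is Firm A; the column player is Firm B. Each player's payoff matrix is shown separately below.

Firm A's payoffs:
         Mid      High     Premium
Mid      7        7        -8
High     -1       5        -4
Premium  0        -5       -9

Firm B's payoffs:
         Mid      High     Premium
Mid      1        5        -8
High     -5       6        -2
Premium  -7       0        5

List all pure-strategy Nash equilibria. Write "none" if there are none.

Firm A against Mid: payoffs 7, -1, 0 → best response Mid.
Firm A against High: payoffs 7, 5, -5 → best response Mid.
Firm A against Premium: payoffs -8, -4, -9 → best response High.
Firm B against Mid: payoffs 1, 5, -8 → best response High.
Firm B against High: payoffs -5, 6, -2 → best response High.
Firm B against Premium: payoffs -7, 0, 5 → best response Premium.
Mutual best responses: (Mid, High).

(Mid, High)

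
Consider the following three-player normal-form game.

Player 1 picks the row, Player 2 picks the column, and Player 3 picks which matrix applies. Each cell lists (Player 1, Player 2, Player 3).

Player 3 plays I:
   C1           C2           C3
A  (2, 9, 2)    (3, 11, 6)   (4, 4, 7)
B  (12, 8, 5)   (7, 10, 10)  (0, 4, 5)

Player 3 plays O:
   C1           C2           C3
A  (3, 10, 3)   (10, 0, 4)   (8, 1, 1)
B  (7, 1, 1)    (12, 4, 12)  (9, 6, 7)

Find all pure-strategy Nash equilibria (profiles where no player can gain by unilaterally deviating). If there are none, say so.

(B, C3, O)

(A, C1, I): Player 1 can switch to B (2 → 12). Not NE.
(A, C1, O): Player 1 can switch to B (3 → 7). Not NE.
(A, C2, I): Player 1 can switch to B (3 → 7). Not NE.
(A, C2, O): Player 1 can switch to B (10 → 12). Not NE.
(A, C3, I): Player 2 can switch to C1 (4 → 9). Not NE.
(A, C3, O): Player 1 can switch to B (8 → 9). Not NE.
(B, C1, I): Player 2 can switch to C2 (8 → 10). Not NE.
(B, C1, O): Player 2 can switch to C2 (1 → 4). Not NE.
(B, C2, I): Player 3 can switch to O (10 → 12). Not NE.
(B, C2, O): Player 2 can switch to C3 (4 → 6). Not NE.
(B, C3, O): Player 1 gets 9, best alternative 8; Player 2 gets 6, best alternative 4; Player 3 gets 7, best alternative 5. No profitable deviation — NE.
(The remaining 1 profile has a profitable deviation by the same check.)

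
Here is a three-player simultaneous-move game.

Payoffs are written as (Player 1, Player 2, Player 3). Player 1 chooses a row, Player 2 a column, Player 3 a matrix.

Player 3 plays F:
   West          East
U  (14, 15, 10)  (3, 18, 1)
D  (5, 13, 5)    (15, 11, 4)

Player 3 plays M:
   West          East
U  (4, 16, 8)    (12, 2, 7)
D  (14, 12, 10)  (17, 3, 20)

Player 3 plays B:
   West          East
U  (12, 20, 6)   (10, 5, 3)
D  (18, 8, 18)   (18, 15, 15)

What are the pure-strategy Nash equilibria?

For each player, find the best response to each opponent profile; mutual best responses are the pure NE.
Player 1 against (West, F): payoffs 14, 5 → best response U.
Player 1 against (West, M): payoffs 4, 14 → best response D.
Player 1 against (West, B): payoffs 12, 18 → best response D.
Player 1 against (East, F): payoffs 3, 15 → best response D.
Player 1 against (East, M): payoffs 12, 17 → best response D.
Player 1 against (East, B): payoffs 10, 18 → best response D.
Player 2 against (U, F): payoffs 15, 18 → best response East.
Player 2 against (U, M): payoffs 16, 2 → best response West.
Player 2 against (U, B): payoffs 20, 5 → best response West.
Player 2 against (D, F): payoffs 13, 11 → best response West.
Player 2 against (D, M): payoffs 12, 3 → best response West.
Player 2 against (D, B): payoffs 8, 15 → best response East.
Player 3 against (U, West): payoffs 10, 8, 6 → best response F.
Player 3 against (U, East): payoffs 1, 7, 3 → best response M.
Player 3 against (D, West): payoffs 5, 10, 18 → best response B.
Player 3 against (D, East): payoffs 4, 20, 15 → best response M.
No profile is a mutual best response for all players.

none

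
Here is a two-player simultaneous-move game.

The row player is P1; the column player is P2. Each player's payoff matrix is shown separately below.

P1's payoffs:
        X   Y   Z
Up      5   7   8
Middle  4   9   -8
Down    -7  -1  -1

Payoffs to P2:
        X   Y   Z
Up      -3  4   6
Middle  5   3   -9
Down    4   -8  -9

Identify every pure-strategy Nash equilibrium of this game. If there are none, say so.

(Up, Z)

For each player, find the best response to each opponent profile; mutual best responses are the pure NE.
P1 against X: payoffs 5, 4, -7 → best response Up.
P1 against Y: payoffs 7, 9, -1 → best response Middle.
P1 against Z: payoffs 8, -8, -1 → best response Up.
P2 against Up: payoffs -3, 4, 6 → best response Z.
P2 against Middle: payoffs 5, 3, -9 → best response X.
P2 against Down: payoffs 4, -8, -9 → best response X.
Mutual best responses: (Up, Z).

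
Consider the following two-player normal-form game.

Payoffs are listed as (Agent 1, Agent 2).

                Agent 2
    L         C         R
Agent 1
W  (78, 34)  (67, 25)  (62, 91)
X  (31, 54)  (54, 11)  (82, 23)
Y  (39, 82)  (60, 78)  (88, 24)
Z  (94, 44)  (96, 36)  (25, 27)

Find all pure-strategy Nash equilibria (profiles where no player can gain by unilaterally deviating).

Pure NE: (Z, L)

Check each profile: it is a Nash equilibrium iff no player can strictly gain by switching unilaterally.
(W, L): Agent 1 can switch to Z (78 → 94). Not NE.
(W, C): Agent 1 can switch to Z (67 → 96). Not NE.
(W, R): Agent 1 can switch to X (62 → 82). Not NE.
(X, L): Agent 1 can switch to W (31 → 78). Not NE.
(X, C): Agent 1 can switch to W (54 → 67). Not NE.
(X, R): Agent 1 can switch to Y (82 → 88). Not NE.
(Z, L): Agent 1 gets 94, best alternative 78; Agent 2 gets 44, best alternative 36. No profitable deviation — NE.
(The remaining 5 profiles each have a profitable deviation by the same check.)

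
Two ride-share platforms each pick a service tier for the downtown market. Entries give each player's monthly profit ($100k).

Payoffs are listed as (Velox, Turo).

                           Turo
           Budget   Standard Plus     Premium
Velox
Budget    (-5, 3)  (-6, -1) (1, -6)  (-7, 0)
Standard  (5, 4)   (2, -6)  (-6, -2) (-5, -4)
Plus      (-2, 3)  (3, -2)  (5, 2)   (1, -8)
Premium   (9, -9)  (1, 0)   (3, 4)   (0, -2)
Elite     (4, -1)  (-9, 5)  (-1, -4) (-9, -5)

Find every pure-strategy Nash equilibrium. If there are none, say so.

(Budget, Budget): Velox can switch to Standard (-5 → 5). Not NE.
(Budget, Standard): Velox can switch to Standard (-6 → 2). Not NE.
(Budget, Plus): Velox can switch to Plus (1 → 5). Not NE.
(Budget, Premium): Velox can switch to Standard (-7 → -5). Not NE.
(Standard, Budget): Velox can switch to Premium (5 → 9). Not NE.
(Standard, Standard): Velox can switch to Plus (2 → 3). Not NE.
(The remaining 14 profiles each have a profitable deviation by the same check.)

There is no pure-strategy Nash equilibrium.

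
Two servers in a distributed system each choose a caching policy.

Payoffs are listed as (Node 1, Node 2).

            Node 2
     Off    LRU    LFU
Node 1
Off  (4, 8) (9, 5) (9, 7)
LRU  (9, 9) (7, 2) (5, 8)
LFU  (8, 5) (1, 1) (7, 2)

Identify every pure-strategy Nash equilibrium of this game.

Node 1 against Off: payoffs 4, 9, 8 → best response LRU.
Node 1 against LRU: payoffs 9, 7, 1 → best response Off.
Node 1 against LFU: payoffs 9, 5, 7 → best response Off.
Node 2 against Off: payoffs 8, 5, 7 → best response Off.
Node 2 against LRU: payoffs 9, 2, 8 → best response Off.
Node 2 against LFU: payoffs 5, 1, 2 → best response Off.
Mutual best responses: (LRU, Off).

The unique pure-strategy Nash equilibrium is (LRU, Off).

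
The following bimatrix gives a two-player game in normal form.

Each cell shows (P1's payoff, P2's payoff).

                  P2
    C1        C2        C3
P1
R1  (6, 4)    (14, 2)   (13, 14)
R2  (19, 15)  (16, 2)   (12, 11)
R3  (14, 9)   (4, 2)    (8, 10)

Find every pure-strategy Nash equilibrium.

For each strategy profile, look for a profitable unilateral deviation.
(R1, C1): P1 can switch to R2 (6 → 19). Not NE.
(R1, C2): P1 can switch to R2 (14 → 16). Not NE.
(R1, C3): P1 gets 13, best alternative 12; P2 gets 14, best alternative 4. No profitable deviation — NE.
(R2, C1): P1 gets 19, best alternative 14; P2 gets 15, best alternative 11. No profitable deviation — NE.
(R2, C2): P2 can switch to C1 (2 → 15). Not NE.
(R2, C3): P1 can switch to R1 (12 → 13). Not NE.
(R3, C1): P1 can switch to R2 (14 → 19). Not NE.
(R3, C2): P1 can switch to R1 (4 → 14). Not NE.
(R3, C3): P1 can switch to R1 (8 → 13). Not NE.

(R1, C3), (R2, C1)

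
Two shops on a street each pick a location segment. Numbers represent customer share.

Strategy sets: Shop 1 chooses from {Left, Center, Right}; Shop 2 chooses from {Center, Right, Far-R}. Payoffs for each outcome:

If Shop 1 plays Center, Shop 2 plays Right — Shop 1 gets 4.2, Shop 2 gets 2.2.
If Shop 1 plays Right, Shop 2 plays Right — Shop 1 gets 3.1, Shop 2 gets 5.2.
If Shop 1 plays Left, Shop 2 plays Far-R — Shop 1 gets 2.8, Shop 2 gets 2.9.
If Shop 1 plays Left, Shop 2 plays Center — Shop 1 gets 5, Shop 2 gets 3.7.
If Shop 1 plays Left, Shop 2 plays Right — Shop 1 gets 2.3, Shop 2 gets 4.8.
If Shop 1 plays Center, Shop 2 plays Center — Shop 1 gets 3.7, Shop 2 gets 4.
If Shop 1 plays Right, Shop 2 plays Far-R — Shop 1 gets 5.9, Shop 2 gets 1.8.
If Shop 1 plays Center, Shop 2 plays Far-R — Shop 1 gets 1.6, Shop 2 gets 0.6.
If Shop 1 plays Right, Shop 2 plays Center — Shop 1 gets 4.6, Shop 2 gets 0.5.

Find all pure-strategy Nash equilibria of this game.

Shop 1 against Center: payoffs 5, 3.7, 4.6 → best response Left.
Shop 1 against Right: payoffs 2.3, 4.2, 3.1 → best response Center.
Shop 1 against Far-R: payoffs 2.8, 1.6, 5.9 → best response Right.
Shop 2 against Left: payoffs 3.7, 4.8, 2.9 → best response Right.
Shop 2 against Center: payoffs 4, 2.2, 0.6 → best response Center.
Shop 2 against Right: payoffs 0.5, 5.2, 1.8 → best response Right.
No profile is a mutual best response for all players.

No pure-strategy Nash equilibrium.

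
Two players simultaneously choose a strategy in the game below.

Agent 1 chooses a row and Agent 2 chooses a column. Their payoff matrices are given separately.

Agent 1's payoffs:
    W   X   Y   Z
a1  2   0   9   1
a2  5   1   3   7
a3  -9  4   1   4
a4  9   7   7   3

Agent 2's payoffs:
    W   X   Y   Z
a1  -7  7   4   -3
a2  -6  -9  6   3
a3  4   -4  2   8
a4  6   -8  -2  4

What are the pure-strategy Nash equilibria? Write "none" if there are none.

(a4, W)

(a1, W): Agent 1 can switch to a2 (2 → 5). Not NE.
(a1, X): Agent 1 can switch to a2 (0 → 1). Not NE.
(a1, Y): Agent 2 can switch to X (4 → 7). Not NE.
(a1, Z): Agent 1 can switch to a2 (1 → 7). Not NE.
(a2, W): Agent 1 can switch to a4 (5 → 9). Not NE.
(a2, X): Agent 1 can switch to a3 (1 → 4). Not NE.
(a2, Y): Agent 1 can switch to a1 (3 → 9). Not NE.
(a2, Z): Agent 2 can switch to Y (3 → 6). Not NE.
(a3, W): Agent 1 can switch to a1 (-9 → 2). Not NE.
(a3, X): Agent 1 can switch to a4 (4 → 7). Not NE.
(a4, W): Agent 1 gets 9, best alternative 5; Agent 2 gets 6, best alternative 4. No profitable deviation — NE.
(The remaining 5 profiles each have a profitable deviation by the same check.)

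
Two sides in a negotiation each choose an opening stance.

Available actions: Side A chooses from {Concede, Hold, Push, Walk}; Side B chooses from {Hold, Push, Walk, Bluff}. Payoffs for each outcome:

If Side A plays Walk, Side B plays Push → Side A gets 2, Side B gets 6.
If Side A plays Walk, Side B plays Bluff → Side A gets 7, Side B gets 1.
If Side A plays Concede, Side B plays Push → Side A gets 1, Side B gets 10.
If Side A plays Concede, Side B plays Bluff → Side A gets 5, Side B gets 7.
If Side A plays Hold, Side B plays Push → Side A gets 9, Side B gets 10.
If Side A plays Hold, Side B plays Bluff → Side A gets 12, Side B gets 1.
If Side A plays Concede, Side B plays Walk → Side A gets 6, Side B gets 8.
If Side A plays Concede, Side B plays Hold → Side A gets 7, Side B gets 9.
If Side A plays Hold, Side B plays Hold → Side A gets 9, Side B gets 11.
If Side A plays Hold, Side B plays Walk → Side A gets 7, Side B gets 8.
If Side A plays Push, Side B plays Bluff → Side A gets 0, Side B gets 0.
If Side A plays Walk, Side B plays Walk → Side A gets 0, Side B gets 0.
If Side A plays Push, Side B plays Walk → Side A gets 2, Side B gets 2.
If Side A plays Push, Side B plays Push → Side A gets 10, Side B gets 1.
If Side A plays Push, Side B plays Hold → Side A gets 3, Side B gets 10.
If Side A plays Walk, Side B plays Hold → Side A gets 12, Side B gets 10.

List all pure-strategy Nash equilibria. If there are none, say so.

(Walk, Hold)

Mark each player's best response to every combination of opponents' strategies; a profile where every player is best-responding is a pure Nash equilibrium.
Side A against Hold: payoffs 7, 9, 3, 12 → best response Walk.
Side A against Push: payoffs 1, 9, 10, 2 → best response Push.
Side A against Walk: payoffs 6, 7, 2, 0 → best response Hold.
Side A against Bluff: payoffs 5, 12, 0, 7 → best response Hold.
Side B against Concede: payoffs 9, 10, 8, 7 → best response Push.
Side B against Hold: payoffs 11, 10, 8, 1 → best response Hold.
Side B against Push: payoffs 10, 1, 2, 0 → best response Hold.
Side B against Walk: payoffs 10, 6, 0, 1 → best response Hold.
Mutual best responses: (Walk, Hold).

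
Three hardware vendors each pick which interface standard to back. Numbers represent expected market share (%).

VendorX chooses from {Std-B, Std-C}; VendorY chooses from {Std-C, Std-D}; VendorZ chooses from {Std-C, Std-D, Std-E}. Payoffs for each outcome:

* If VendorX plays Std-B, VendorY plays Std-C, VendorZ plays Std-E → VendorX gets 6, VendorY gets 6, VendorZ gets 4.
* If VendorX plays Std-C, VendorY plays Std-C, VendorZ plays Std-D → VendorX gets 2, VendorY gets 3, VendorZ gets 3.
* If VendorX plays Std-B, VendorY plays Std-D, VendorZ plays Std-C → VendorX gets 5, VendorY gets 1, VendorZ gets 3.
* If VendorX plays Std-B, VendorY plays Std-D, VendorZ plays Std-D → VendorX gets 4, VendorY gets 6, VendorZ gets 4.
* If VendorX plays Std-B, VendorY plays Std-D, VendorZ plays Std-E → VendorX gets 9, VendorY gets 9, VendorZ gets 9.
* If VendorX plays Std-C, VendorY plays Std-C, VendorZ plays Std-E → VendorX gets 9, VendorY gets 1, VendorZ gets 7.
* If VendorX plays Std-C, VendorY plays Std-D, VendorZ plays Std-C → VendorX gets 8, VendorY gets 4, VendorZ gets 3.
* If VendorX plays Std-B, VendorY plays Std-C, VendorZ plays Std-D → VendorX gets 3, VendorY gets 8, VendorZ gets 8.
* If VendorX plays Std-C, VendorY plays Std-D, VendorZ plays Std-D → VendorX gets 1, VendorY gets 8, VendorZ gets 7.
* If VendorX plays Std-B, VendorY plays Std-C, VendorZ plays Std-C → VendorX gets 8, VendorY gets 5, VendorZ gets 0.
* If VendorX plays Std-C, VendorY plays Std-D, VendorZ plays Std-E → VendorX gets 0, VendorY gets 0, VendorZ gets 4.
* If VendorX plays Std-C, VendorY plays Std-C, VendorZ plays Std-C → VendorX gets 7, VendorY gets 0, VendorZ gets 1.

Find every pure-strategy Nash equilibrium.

The pure Nash equilibria are (Std-B, Std-C, Std-D) and (Std-B, Std-D, Std-E) and (Std-C, Std-C, Std-E).

VendorX against (Std-C, Std-C): payoffs 8, 7 → best response Std-B.
VendorX against (Std-C, Std-D): payoffs 3, 2 → best response Std-B.
VendorX against (Std-C, Std-E): payoffs 6, 9 → best response Std-C.
VendorX against (Std-D, Std-C): payoffs 5, 8 → best response Std-C.
VendorX against (Std-D, Std-D): payoffs 4, 1 → best response Std-B.
VendorX against (Std-D, Std-E): payoffs 9, 0 → best response Std-B.
VendorY against (Std-B, Std-C): payoffs 5, 1 → best response Std-C.
VendorY against (Std-B, Std-D): payoffs 8, 6 → best response Std-C.
VendorY against (Std-B, Std-E): payoffs 6, 9 → best response Std-D.
VendorY against (Std-C, Std-C): payoffs 0, 4 → best response Std-D.
VendorY against (Std-C, Std-D): payoffs 3, 8 → best response Std-D.
VendorY against (Std-C, Std-E): payoffs 1, 0 → best response Std-C.
VendorZ against (Std-B, Std-C): payoffs 0, 8, 4 → best response Std-D.
VendorZ against (Std-B, Std-D): payoffs 3, 4, 9 → best response Std-E.
VendorZ against (Std-C, Std-C): payoffs 1, 3, 7 → best response Std-E.
VendorZ against (Std-C, Std-D): payoffs 3, 7, 4 → best response Std-D.
Mutual best responses: (Std-B, Std-C, Std-D); (Std-B, Std-D, Std-E); (Std-C, Std-C, Std-E).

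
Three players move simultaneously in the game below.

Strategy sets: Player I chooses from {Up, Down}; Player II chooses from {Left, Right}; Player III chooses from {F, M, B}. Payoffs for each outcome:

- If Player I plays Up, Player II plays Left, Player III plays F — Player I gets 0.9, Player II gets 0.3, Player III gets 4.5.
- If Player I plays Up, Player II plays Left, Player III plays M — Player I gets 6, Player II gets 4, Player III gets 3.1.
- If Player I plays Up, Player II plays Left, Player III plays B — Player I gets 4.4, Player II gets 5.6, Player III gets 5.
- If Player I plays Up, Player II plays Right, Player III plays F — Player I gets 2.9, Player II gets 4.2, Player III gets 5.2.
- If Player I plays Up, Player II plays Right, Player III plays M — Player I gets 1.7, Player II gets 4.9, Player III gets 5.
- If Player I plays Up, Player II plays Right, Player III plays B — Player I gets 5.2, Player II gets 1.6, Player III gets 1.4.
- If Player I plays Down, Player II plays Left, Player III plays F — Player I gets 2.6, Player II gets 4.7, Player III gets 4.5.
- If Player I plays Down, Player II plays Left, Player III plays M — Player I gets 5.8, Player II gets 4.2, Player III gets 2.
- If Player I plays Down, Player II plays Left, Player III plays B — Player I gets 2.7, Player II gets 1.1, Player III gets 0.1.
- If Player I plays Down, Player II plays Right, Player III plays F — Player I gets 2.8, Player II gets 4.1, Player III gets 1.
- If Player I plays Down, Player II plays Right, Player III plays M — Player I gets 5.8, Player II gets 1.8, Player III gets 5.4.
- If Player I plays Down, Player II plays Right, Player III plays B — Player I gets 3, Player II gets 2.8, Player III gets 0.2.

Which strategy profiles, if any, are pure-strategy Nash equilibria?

Pure-strategy Nash equilibria: (Up, Left, B); (Up, Right, F); (Down, Left, F)

Check each profile: it is a Nash equilibrium iff no player can strictly gain by switching unilaterally.
(Up, Left, F): Player I can switch to Down (0.9 → 2.6). Not NE.
(Up, Left, M): Player II can switch to Right (4 → 4.9). Not NE.
(Up, Left, B): Player I gets 4.4, best alternative 2.7; Player II gets 5.6, best alternative 1.6; Player III gets 5, best alternative 4.5. No profitable deviation — NE.
(Up, Right, F): Player I gets 2.9, best alternative 2.8; Player II gets 4.2, best alternative 0.3; Player III gets 5.2, best alternative 5. No profitable deviation — NE.
(Up, Right, M): Player I can switch to Down (1.7 → 5.8). Not NE.
(Up, Right, B): Player II can switch to Left (1.6 → 5.6). Not NE.
(Down, Left, F): Player I gets 2.6, best alternative 0.9; Player II gets 4.7, best alternative 4.1; Player III gets 4.5, best alternative 2. No profitable deviation — NE.
(Down, Left, M): Player I can switch to Up (5.8 → 6). Not NE.
(Down, Left, B): Player I can switch to Up (2.7 → 4.4). Not NE.
(Down, Right, F): Player I can switch to Up (2.8 → 2.9). Not NE.
(Down, Right, M): Player II can switch to Left (1.8 → 4.2). Not NE.
(The remaining 1 profile has a profitable deviation by the same check.)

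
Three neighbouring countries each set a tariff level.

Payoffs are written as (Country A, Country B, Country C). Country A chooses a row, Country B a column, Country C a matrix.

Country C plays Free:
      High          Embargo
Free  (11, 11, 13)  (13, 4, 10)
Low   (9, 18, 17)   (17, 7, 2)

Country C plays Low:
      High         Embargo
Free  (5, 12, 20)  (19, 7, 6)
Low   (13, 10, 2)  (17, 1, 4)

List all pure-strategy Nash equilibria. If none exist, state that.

Country A against (High, Free): payoffs 11, 9 → best response Free.
Country A against (High, Low): payoffs 5, 13 → best response Low.
Country A against (Embargo, Free): payoffs 13, 17 → best response Low.
Country A against (Embargo, Low): payoffs 19, 17 → best response Free.
Country B against (Free, Free): payoffs 11, 4 → best response High.
Country B against (Free, Low): payoffs 12, 7 → best response High.
Country B against (Low, Free): payoffs 18, 7 → best response High.
Country B against (Low, Low): payoffs 10, 1 → best response High.
Country C against (Free, High): payoffs 13, 20 → best response Low.
Country C against (Free, Embargo): payoffs 10, 6 → best response Free.
Country C against (Low, High): payoffs 17, 2 → best response Free.
Country C against (Low, Embargo): payoffs 2, 4 → best response Low.
No profile is a mutual best response for all players.

No pure-strategy Nash equilibrium.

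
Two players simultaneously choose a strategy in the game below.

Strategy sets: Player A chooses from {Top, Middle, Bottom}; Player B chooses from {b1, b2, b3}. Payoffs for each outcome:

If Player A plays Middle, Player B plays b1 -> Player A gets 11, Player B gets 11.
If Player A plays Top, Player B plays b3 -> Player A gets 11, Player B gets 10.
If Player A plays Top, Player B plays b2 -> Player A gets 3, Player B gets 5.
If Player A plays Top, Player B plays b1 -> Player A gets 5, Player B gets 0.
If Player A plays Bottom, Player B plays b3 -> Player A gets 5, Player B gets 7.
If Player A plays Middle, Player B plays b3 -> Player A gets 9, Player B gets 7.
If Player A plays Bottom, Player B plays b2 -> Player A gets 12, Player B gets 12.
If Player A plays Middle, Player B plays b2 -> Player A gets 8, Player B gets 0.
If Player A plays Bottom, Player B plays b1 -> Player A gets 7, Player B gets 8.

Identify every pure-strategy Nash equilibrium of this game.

Pure-strategy Nash equilibria: (Top, b3), (Middle, b1), (Bottom, b2)

(Top, b1): Player A can switch to Middle (5 → 11). Not NE.
(Top, b2): Player A can switch to Middle (3 → 8). Not NE.
(Top, b3): Player A gets 11, best alternative 9; Player B gets 10, best alternative 5. No profitable deviation — NE.
(Middle, b1): Player A gets 11, best alternative 7; Player B gets 11, best alternative 7. No profitable deviation — NE.
(Middle, b2): Player A can switch to Bottom (8 → 12). Not NE.
(Middle, b3): Player A can switch to Top (9 → 11). Not NE.
(Bottom, b1): Player A can switch to Middle (7 → 11). Not NE.
(Bottom, b2): Player A gets 12, best alternative 8; Player B gets 12, best alternative 8. No profitable deviation — NE.
(Bottom, b3): Player A can switch to Top (5 → 11). Not NE.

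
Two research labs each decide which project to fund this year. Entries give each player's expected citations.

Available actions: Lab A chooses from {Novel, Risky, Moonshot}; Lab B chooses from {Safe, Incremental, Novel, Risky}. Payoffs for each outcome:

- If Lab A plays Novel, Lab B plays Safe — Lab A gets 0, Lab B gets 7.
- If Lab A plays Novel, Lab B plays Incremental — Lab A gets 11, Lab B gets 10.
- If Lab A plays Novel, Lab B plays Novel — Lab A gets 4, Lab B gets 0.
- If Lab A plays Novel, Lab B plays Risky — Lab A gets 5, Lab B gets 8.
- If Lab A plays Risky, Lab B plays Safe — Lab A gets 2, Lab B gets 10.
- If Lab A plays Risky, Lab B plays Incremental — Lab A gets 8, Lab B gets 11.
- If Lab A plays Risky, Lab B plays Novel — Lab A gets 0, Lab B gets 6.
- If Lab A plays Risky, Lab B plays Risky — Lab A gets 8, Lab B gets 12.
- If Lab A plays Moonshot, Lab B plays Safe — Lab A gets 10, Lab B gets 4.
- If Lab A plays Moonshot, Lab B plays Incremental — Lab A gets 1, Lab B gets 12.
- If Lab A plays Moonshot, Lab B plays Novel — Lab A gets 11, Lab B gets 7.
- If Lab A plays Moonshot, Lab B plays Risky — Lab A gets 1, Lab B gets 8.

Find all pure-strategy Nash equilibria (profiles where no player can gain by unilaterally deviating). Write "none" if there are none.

Pure-strategy Nash equilibria: (Novel, Incremental) and (Risky, Risky)

(Novel, Safe): Lab A can switch to Risky (0 → 2). Not NE.
(Novel, Incremental): Lab A gets 11, best alternative 8; Lab B gets 10, best alternative 8. No profitable deviation — NE.
(Novel, Novel): Lab A can switch to Moonshot (4 → 11). Not NE.
(Novel, Risky): Lab A can switch to Risky (5 → 8). Not NE.
(Risky, Safe): Lab A can switch to Moonshot (2 → 10). Not NE.
(Risky, Incremental): Lab A can switch to Novel (8 → 11). Not NE.
(Risky, Novel): Lab A can switch to Novel (0 → 4). Not NE.
(Risky, Risky): Lab A gets 8, best alternative 5; Lab B gets 12, best alternative 11. No profitable deviation — NE.
(Moonshot, Safe): Lab B can switch to Incremental (4 → 12). Not NE.
(Moonshot, Incremental): Lab A can switch to Novel (1 → 11). Not NE.
(The remaining 2 profiles each have a profitable deviation by the same check.)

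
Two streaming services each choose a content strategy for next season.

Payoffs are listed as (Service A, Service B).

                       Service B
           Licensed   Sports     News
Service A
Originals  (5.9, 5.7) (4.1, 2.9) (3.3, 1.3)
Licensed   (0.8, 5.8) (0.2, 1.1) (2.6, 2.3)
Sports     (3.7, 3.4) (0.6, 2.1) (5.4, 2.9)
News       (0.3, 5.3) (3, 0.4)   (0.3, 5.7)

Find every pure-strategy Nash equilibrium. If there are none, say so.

(Originals, Licensed): Service A gets 5.9, best alternative 3.7; Service B gets 5.7, best alternative 2.9. No profitable deviation — NE.
(Originals, Sports): Service B can switch to Licensed (2.9 → 5.7). Not NE.
(Originals, News): Service A can switch to Sports (3.3 → 5.4). Not NE.
(Licensed, Licensed): Service A can switch to Originals (0.8 → 5.9). Not NE.
(Licensed, Sports): Service A can switch to Originals (0.2 → 4.1). Not NE.
(Licensed, News): Service A can switch to Originals (2.6 → 3.3). Not NE.
(Sports, Licensed): Service A can switch to Originals (3.7 → 5.9). Not NE.
(Sports, Sports): Service A can switch to Originals (0.6 → 4.1). Not NE.
(Sports, News): Service B can switch to Licensed (2.9 → 3.4). Not NE.
(News, Licensed): Service A can switch to Originals (0.3 → 5.9). Not NE.
(News, Sports): Service A can switch to Originals (3 → 4.1). Not NE.
(The remaining 1 profile has a profitable deviation by the same check.)

The unique pure-strategy Nash equilibrium is (Originals, Licensed).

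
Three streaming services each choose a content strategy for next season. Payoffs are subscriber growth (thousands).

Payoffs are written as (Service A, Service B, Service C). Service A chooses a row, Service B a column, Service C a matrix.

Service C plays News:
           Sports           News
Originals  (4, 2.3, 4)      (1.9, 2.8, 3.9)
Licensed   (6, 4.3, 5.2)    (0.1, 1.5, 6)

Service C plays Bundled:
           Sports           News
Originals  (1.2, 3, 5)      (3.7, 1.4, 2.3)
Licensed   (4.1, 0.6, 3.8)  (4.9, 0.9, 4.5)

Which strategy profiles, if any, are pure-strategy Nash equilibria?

(Originals, News, News) and (Licensed, Sports, News)

For each player, find the best response to each opponent profile; mutual best responses are the pure NE.
Service A against (Sports, News): payoffs 4, 6 → best response Licensed.
Service A against (Sports, Bundled): payoffs 1.2, 4.1 → best response Licensed.
Service A against (News, News): payoffs 1.9, 0.1 → best response Originals.
Service A against (News, Bundled): payoffs 3.7, 4.9 → best response Licensed.
Service B against (Originals, News): payoffs 2.3, 2.8 → best response News.
Service B against (Originals, Bundled): payoffs 3, 1.4 → best response Sports.
Service B against (Licensed, News): payoffs 4.3, 1.5 → best response Sports.
Service B against (Licensed, Bundled): payoffs 0.6, 0.9 → best response News.
Service C against (Originals, Sports): payoffs 4, 5 → best response Bundled.
Service C against (Originals, News): payoffs 3.9, 2.3 → best response News.
Service C against (Licensed, Sports): payoffs 5.2, 3.8 → best response News.
Service C against (Licensed, News): payoffs 6, 4.5 → best response News.
Mutual best responses: (Originals, News, News); (Licensed, Sports, News).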